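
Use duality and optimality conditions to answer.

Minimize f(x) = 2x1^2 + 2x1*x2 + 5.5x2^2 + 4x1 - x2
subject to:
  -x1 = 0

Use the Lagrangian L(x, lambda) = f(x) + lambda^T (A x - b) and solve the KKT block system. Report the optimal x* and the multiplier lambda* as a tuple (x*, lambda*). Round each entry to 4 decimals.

Form the Lagrangian:
  L(x, lambda) = (1/2) x^T Q x + c^T x + lambda^T (A x - b)
Stationarity (grad_x L = 0): Q x + c + A^T lambda = 0.
Primal feasibility: A x = b.

This gives the KKT block system:
  [ Q   A^T ] [ x     ]   [-c ]
  [ A    0  ] [ lambda ] = [ b ]

Solving the linear system:
  x*      = (0, 0.0909)
  lambda* = (4.1818)
  f(x*)   = -0.0455

x* = (0, 0.0909), lambda* = (4.1818)


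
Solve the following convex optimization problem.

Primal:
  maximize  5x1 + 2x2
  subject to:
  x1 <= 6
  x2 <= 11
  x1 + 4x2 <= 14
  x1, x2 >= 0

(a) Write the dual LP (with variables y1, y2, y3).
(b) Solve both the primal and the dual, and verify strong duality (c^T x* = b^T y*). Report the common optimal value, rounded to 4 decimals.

The standard primal-dual pair for 'max c^T x s.t. A x <= b, x >= 0' is:
  Dual:  min b^T y  s.t.  A^T y >= c,  y >= 0.

So the dual LP is:
  minimize  6y1 + 11y2 + 14y3
  subject to:
    y1 + y3 >= 5
    y2 + 4y3 >= 2
    y1, y2, y3 >= 0

Solving the primal: x* = (6, 2).
  primal value c^T x* = 34.
Solving the dual: y* = (4.5, 0, 0.5).
  dual value b^T y* = 34.
Strong duality: c^T x* = b^T y*. Confirmed.

34


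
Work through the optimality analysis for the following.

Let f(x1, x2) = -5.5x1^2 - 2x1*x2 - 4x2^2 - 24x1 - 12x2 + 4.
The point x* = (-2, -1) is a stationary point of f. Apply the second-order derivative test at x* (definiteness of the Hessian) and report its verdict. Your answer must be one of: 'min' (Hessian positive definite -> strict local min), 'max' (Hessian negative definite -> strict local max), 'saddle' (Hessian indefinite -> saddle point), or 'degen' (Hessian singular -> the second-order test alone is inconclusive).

Compute the Hessian H = grad^2 f:
  H = [[-11, -2], [-2, -8]]
Verify stationarity: grad f(x*) = H x* + g = (0, 0).
Eigenvalues of H: -12, -7.
Both eigenvalues < 0, so H is negative definite -> x* is a strict local max.

max


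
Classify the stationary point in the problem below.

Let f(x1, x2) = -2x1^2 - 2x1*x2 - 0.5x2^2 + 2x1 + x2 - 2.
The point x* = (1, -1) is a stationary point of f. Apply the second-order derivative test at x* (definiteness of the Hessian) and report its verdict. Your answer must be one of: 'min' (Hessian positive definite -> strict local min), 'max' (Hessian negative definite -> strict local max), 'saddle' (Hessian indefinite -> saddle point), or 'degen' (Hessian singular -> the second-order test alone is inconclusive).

Compute the Hessian H = grad^2 f:
  H = [[-4, -2], [-2, -1]]
Verify stationarity: grad f(x*) = H x* + g = (0, 0).
Eigenvalues of H: -5, 0.
H has a zero eigenvalue (singular; negative semidefinite but not definite), so H is neither positive definite, negative definite, nor indefinite. The second-order test alone is inconclusive -> degen.
(Indeed, f is constant along the null direction of H through x*, so x* is not a strict local extremum.)

degen


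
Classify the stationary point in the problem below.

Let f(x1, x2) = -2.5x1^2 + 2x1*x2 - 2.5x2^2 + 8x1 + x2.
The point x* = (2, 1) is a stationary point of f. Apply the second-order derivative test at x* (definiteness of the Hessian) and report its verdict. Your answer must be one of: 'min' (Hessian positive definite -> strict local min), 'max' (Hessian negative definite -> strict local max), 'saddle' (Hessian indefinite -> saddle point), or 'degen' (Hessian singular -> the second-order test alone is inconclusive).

Compute the Hessian H = grad^2 f:
  H = [[-5, 2], [2, -5]]
Verify stationarity: grad f(x*) = H x* + g = (0, 0).
Eigenvalues of H: -7, -3.
Both eigenvalues < 0, so H is negative definite -> x* is a strict local max.

max


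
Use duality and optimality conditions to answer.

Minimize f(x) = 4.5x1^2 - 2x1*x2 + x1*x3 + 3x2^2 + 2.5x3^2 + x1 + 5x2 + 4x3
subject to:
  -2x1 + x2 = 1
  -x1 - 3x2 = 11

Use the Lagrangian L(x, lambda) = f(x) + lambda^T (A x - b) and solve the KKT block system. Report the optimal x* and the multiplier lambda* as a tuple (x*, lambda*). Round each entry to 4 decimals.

Form the Lagrangian:
  L(x, lambda) = (1/2) x^T Q x + c^T x + lambda^T (A x - b)
Stationarity (grad_x L = 0): Q x + c + A^T lambda = 0.
Primal feasibility: A x = b.

This gives the KKT block system:
  [ Q   A^T ] [ x     ]   [-c ]
  [ A    0  ] [ lambda ] = [ b ]

Solving the linear system:
  x*      = (-2, -3, -0.4)
  lambda* = (-3.6, -4.2)
  f(x*)   = 15.6

x* = (-2, -3, -0.4), lambda* = (-3.6, -4.2)


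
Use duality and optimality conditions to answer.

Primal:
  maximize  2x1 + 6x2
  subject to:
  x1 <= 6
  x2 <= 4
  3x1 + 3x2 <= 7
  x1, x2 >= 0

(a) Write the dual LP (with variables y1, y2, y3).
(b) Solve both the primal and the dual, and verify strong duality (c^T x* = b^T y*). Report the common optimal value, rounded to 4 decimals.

The standard primal-dual pair for 'max c^T x s.t. A x <= b, x >= 0' is:
  Dual:  min b^T y  s.t.  A^T y >= c,  y >= 0.

So the dual LP is:
  minimize  6y1 + 4y2 + 7y3
  subject to:
    y1 + 3y3 >= 2
    y2 + 3y3 >= 6
    y1, y2, y3 >= 0

Solving the primal: x* = (0, 2.3333).
  primal value c^T x* = 14.
Solving the dual: y* = (0, 0, 2).
  dual value b^T y* = 14.
Strong duality: c^T x* = b^T y*. Confirmed.

14


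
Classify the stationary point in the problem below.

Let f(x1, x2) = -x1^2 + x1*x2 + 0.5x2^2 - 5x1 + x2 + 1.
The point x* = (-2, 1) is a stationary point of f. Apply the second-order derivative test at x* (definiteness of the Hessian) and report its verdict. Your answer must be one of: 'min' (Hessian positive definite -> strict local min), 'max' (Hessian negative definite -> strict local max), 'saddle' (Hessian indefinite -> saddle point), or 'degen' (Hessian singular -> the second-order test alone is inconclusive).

Compute the Hessian H = grad^2 f:
  H = [[-2, 1], [1, 1]]
Verify stationarity: grad f(x*) = H x* + g = (0, 0).
Eigenvalues of H: -2.3028, 1.3028.
Eigenvalues have mixed signs, so H is indefinite -> x* is a saddle point.

saddle


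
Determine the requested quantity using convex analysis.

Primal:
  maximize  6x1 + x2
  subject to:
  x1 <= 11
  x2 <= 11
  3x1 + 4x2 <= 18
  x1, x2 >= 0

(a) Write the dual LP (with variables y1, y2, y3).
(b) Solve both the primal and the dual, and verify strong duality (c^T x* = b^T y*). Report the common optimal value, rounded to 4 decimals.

The standard primal-dual pair for 'max c^T x s.t. A x <= b, x >= 0' is:
  Dual:  min b^T y  s.t.  A^T y >= c,  y >= 0.

So the dual LP is:
  minimize  11y1 + 11y2 + 18y3
  subject to:
    y1 + 3y3 >= 6
    y2 + 4y3 >= 1
    y1, y2, y3 >= 0

Solving the primal: x* = (6, 0).
  primal value c^T x* = 36.
Solving the dual: y* = (0, 0, 2).
  dual value b^T y* = 36.
Strong duality: c^T x* = b^T y*. Confirmed.

36


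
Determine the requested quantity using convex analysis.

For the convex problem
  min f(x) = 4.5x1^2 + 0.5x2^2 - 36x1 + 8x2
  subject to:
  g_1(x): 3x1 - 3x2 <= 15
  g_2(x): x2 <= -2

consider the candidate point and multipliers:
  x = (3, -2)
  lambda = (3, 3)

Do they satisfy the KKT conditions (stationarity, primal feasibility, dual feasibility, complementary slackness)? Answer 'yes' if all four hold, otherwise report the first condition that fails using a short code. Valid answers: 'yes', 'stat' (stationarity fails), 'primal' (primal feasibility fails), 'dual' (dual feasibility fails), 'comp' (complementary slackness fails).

Gradient of f: grad f(x) = Q x + c = (-9, 6)
Constraint values g_i(x) = a_i^T x - b_i:
  g_1((3, -2)) = 0
  g_2((3, -2)) = 0
Stationarity residual: grad f(x) + sum_i lambda_i a_i = (0, 0)
  -> stationarity OK
Primal feasibility (all g_i <= 0): OK
Dual feasibility (all lambda_i >= 0): OK
Complementary slackness (lambda_i * g_i(x) = 0 for all i): OK

Verdict: yes, KKT holds.

yes


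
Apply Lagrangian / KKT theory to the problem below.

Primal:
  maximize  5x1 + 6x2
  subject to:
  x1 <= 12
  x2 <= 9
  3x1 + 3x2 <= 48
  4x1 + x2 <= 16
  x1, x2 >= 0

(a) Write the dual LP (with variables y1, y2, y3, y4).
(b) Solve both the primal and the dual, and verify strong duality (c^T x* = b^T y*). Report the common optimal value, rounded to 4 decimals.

The standard primal-dual pair for 'max c^T x s.t. A x <= b, x >= 0' is:
  Dual:  min b^T y  s.t.  A^T y >= c,  y >= 0.

So the dual LP is:
  minimize  12y1 + 9y2 + 48y3 + 16y4
  subject to:
    y1 + 3y3 + 4y4 >= 5
    y2 + 3y3 + y4 >= 6
    y1, y2, y3, y4 >= 0

Solving the primal: x* = (1.75, 9).
  primal value c^T x* = 62.75.
Solving the dual: y* = (0, 4.75, 0, 1.25).
  dual value b^T y* = 62.75.
Strong duality: c^T x* = b^T y*. Confirmed.

62.75


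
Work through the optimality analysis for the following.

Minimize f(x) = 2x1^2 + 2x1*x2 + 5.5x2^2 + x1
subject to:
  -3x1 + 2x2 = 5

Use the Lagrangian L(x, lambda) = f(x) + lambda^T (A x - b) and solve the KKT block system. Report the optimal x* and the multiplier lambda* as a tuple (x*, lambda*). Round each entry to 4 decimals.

Form the Lagrangian:
  L(x, lambda) = (1/2) x^T Q x + c^T x + lambda^T (A x - b)
Stationarity (grad_x L = 0): Q x + c + A^T lambda = 0.
Primal feasibility: A x = b.

This gives the KKT block system:
  [ Q   A^T ] [ x     ]   [-c ]
  [ A    0  ] [ lambda ] = [ b ]

Solving the linear system:
  x*      = (-1.3597, 0.4604)
  lambda* = (-1.1727)
  f(x*)   = 2.2518

x* = (-1.3597, 0.4604), lambda* = (-1.1727)


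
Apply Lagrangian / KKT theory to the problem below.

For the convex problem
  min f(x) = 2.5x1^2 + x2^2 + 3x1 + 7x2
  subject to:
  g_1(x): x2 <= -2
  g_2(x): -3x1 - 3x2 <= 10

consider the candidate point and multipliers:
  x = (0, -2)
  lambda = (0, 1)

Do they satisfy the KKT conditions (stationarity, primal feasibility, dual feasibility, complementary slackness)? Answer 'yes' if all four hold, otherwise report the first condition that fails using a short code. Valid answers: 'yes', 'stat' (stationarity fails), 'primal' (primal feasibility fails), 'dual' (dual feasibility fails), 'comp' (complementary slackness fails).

Gradient of f: grad f(x) = Q x + c = (3, 3)
Constraint values g_i(x) = a_i^T x - b_i:
  g_1((0, -2)) = 0
  g_2((0, -2)) = -4
Stationarity residual: grad f(x) + sum_i lambda_i a_i = (0, 0)
  -> stationarity OK
Primal feasibility (all g_i <= 0): OK
Dual feasibility (all lambda_i >= 0): OK
Complementary slackness (lambda_i * g_i(x) = 0 for all i): FAILS

Verdict: the first failing condition is complementary_slackness -> comp.

comp


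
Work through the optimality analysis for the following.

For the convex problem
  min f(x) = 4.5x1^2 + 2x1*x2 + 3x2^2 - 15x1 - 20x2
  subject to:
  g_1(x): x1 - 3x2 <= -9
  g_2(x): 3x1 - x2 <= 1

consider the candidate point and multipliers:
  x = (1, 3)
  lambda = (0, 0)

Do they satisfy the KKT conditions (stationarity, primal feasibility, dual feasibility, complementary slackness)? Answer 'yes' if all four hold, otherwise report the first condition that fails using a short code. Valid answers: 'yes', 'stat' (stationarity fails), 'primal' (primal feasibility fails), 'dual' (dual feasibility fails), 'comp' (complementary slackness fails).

Gradient of f: grad f(x) = Q x + c = (0, 0)
Constraint values g_i(x) = a_i^T x - b_i:
  g_1((1, 3)) = 1
  g_2((1, 3)) = -1
Stationarity residual: grad f(x) + sum_i lambda_i a_i = (0, 0)
  -> stationarity OK
Primal feasibility (all g_i <= 0): FAILS
Dual feasibility (all lambda_i >= 0): OK
Complementary slackness (lambda_i * g_i(x) = 0 for all i): OK

Verdict: the first failing condition is primal_feasibility -> primal.

primal


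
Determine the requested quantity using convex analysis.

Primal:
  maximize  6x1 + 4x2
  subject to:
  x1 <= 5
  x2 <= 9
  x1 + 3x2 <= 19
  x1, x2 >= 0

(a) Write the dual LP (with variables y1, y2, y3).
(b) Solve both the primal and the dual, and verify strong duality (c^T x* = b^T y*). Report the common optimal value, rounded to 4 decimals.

The standard primal-dual pair for 'max c^T x s.t. A x <= b, x >= 0' is:
  Dual:  min b^T y  s.t.  A^T y >= c,  y >= 0.

So the dual LP is:
  minimize  5y1 + 9y2 + 19y3
  subject to:
    y1 + y3 >= 6
    y2 + 3y3 >= 4
    y1, y2, y3 >= 0

Solving the primal: x* = (5, 4.6667).
  primal value c^T x* = 48.6667.
Solving the dual: y* = (4.6667, 0, 1.3333).
  dual value b^T y* = 48.6667.
Strong duality: c^T x* = b^T y*. Confirmed.

48.6667


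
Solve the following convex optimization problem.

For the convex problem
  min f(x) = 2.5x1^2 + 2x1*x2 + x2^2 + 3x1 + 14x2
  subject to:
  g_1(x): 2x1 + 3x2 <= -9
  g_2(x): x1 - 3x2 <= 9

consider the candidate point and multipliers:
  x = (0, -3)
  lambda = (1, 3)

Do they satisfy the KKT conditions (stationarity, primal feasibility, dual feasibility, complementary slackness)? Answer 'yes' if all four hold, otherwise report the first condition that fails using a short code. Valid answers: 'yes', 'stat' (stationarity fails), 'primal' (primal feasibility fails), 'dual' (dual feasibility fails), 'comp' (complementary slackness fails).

Gradient of f: grad f(x) = Q x + c = (-3, 8)
Constraint values g_i(x) = a_i^T x - b_i:
  g_1((0, -3)) = 0
  g_2((0, -3)) = 0
Stationarity residual: grad f(x) + sum_i lambda_i a_i = (2, 2)
  -> stationarity FAILS
Primal feasibility (all g_i <= 0): OK
Dual feasibility (all lambda_i >= 0): OK
Complementary slackness (lambda_i * g_i(x) = 0 for all i): OK

Verdict: the first failing condition is stationarity -> stat.

stat


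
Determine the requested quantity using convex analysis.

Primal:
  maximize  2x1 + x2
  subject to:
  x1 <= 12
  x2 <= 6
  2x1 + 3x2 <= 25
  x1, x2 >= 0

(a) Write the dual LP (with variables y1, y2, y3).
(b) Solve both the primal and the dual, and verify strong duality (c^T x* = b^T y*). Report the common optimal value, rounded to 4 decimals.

The standard primal-dual pair for 'max c^T x s.t. A x <= b, x >= 0' is:
  Dual:  min b^T y  s.t.  A^T y >= c,  y >= 0.

So the dual LP is:
  minimize  12y1 + 6y2 + 25y3
  subject to:
    y1 + 2y3 >= 2
    y2 + 3y3 >= 1
    y1, y2, y3 >= 0

Solving the primal: x* = (12, 0.3333).
  primal value c^T x* = 24.3333.
Solving the dual: y* = (1.3333, 0, 0.3333).
  dual value b^T y* = 24.3333.
Strong duality: c^T x* = b^T y*. Confirmed.

24.3333


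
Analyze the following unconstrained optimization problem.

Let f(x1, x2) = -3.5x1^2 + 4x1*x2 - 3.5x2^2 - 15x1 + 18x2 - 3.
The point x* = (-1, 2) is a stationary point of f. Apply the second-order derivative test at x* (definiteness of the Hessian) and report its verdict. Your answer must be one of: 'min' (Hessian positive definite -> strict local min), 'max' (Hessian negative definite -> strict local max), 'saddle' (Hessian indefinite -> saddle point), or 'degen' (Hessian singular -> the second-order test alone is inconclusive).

Compute the Hessian H = grad^2 f:
  H = [[-7, 4], [4, -7]]
Verify stationarity: grad f(x*) = H x* + g = (0, 0).
Eigenvalues of H: -11, -3.
Both eigenvalues < 0, so H is negative definite -> x* is a strict local max.

max


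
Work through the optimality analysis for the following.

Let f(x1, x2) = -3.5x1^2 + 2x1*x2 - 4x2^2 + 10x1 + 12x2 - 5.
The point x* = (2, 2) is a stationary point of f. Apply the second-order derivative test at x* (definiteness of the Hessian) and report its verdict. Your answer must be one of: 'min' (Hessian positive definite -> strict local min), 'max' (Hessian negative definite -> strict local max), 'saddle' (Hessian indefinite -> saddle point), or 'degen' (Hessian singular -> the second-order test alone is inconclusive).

Compute the Hessian H = grad^2 f:
  H = [[-7, 2], [2, -8]]
Verify stationarity: grad f(x*) = H x* + g = (0, 0).
Eigenvalues of H: -9.5616, -5.4384.
Both eigenvalues < 0, so H is negative definite -> x* is a strict local max.

max


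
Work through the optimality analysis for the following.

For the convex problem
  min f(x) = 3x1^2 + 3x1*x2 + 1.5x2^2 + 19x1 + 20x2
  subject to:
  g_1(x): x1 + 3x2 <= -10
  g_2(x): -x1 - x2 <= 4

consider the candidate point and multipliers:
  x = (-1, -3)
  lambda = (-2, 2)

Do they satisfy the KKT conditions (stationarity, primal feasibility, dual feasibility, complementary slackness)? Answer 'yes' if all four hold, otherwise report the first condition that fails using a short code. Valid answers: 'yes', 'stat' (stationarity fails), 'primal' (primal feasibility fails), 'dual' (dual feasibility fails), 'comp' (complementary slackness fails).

Gradient of f: grad f(x) = Q x + c = (4, 8)
Constraint values g_i(x) = a_i^T x - b_i:
  g_1((-1, -3)) = 0
  g_2((-1, -3)) = 0
Stationarity residual: grad f(x) + sum_i lambda_i a_i = (0, 0)
  -> stationarity OK
Primal feasibility (all g_i <= 0): OK
Dual feasibility (all lambda_i >= 0): FAILS
Complementary slackness (lambda_i * g_i(x) = 0 for all i): OK

Verdict: the first failing condition is dual_feasibility -> dual.

dual


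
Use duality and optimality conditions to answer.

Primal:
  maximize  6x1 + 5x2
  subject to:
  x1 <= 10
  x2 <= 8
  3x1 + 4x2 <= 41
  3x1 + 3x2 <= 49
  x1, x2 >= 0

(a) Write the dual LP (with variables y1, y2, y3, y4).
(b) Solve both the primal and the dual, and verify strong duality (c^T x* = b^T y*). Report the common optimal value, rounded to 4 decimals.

The standard primal-dual pair for 'max c^T x s.t. A x <= b, x >= 0' is:
  Dual:  min b^T y  s.t.  A^T y >= c,  y >= 0.

So the dual LP is:
  minimize  10y1 + 8y2 + 41y3 + 49y4
  subject to:
    y1 + 3y3 + 3y4 >= 6
    y2 + 4y3 + 3y4 >= 5
    y1, y2, y3, y4 >= 0

Solving the primal: x* = (10, 2.75).
  primal value c^T x* = 73.75.
Solving the dual: y* = (2.25, 0, 1.25, 0).
  dual value b^T y* = 73.75.
Strong duality: c^T x* = b^T y*. Confirmed.

73.75


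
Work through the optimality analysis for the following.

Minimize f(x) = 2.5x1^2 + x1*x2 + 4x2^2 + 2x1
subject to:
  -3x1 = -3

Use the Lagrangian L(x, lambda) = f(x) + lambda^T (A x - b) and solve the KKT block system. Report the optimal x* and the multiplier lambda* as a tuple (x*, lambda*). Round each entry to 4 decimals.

Form the Lagrangian:
  L(x, lambda) = (1/2) x^T Q x + c^T x + lambda^T (A x - b)
Stationarity (grad_x L = 0): Q x + c + A^T lambda = 0.
Primal feasibility: A x = b.

This gives the KKT block system:
  [ Q   A^T ] [ x     ]   [-c ]
  [ A    0  ] [ lambda ] = [ b ]

Solving the linear system:
  x*      = (1, -0.125)
  lambda* = (2.2917)
  f(x*)   = 4.4375

x* = (1, -0.125), lambda* = (2.2917)


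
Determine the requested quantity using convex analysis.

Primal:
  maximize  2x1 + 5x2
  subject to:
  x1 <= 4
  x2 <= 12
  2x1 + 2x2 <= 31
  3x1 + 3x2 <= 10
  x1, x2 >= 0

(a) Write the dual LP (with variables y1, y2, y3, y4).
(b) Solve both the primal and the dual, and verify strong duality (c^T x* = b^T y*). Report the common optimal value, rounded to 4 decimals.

The standard primal-dual pair for 'max c^T x s.t. A x <= b, x >= 0' is:
  Dual:  min b^T y  s.t.  A^T y >= c,  y >= 0.

So the dual LP is:
  minimize  4y1 + 12y2 + 31y3 + 10y4
  subject to:
    y1 + 2y3 + 3y4 >= 2
    y2 + 2y3 + 3y4 >= 5
    y1, y2, y3, y4 >= 0

Solving the primal: x* = (0, 3.3333).
  primal value c^T x* = 16.6667.
Solving the dual: y* = (0, 0, 0, 1.6667).
  dual value b^T y* = 16.6667.
Strong duality: c^T x* = b^T y*. Confirmed.

16.6667


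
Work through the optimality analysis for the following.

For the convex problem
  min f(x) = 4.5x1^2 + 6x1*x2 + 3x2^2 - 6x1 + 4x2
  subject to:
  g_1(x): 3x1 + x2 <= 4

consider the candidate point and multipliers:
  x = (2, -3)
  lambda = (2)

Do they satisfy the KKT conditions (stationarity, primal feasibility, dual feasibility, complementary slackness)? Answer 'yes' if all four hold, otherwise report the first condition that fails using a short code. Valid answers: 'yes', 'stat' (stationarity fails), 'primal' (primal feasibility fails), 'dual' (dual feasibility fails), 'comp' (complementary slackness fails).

Gradient of f: grad f(x) = Q x + c = (-6, -2)
Constraint values g_i(x) = a_i^T x - b_i:
  g_1((2, -3)) = -1
Stationarity residual: grad f(x) + sum_i lambda_i a_i = (0, 0)
  -> stationarity OK
Primal feasibility (all g_i <= 0): OK
Dual feasibility (all lambda_i >= 0): OK
Complementary slackness (lambda_i * g_i(x) = 0 for all i): FAILS

Verdict: the first failing condition is complementary_slackness -> comp.

comp


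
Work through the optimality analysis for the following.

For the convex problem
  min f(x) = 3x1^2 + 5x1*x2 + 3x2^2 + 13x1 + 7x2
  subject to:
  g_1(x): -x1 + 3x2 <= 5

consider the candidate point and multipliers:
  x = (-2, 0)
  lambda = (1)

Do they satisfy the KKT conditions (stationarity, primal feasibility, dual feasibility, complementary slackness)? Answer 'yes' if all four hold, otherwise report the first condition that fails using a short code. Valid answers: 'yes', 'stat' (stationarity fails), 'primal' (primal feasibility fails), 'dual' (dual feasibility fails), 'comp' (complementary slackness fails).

Gradient of f: grad f(x) = Q x + c = (1, -3)
Constraint values g_i(x) = a_i^T x - b_i:
  g_1((-2, 0)) = -3
Stationarity residual: grad f(x) + sum_i lambda_i a_i = (0, 0)
  -> stationarity OK
Primal feasibility (all g_i <= 0): OK
Dual feasibility (all lambda_i >= 0): OK
Complementary slackness (lambda_i * g_i(x) = 0 for all i): FAILS

Verdict: the first failing condition is complementary_slackness -> comp.

comp


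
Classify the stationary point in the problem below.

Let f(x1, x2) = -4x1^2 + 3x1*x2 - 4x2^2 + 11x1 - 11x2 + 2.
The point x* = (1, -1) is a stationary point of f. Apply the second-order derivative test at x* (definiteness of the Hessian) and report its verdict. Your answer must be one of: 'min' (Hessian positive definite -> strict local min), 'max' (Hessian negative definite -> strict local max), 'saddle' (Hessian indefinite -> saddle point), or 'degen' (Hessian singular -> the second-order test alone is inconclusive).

Compute the Hessian H = grad^2 f:
  H = [[-8, 3], [3, -8]]
Verify stationarity: grad f(x*) = H x* + g = (0, 0).
Eigenvalues of H: -11, -5.
Both eigenvalues < 0, so H is negative definite -> x* is a strict local max.

max


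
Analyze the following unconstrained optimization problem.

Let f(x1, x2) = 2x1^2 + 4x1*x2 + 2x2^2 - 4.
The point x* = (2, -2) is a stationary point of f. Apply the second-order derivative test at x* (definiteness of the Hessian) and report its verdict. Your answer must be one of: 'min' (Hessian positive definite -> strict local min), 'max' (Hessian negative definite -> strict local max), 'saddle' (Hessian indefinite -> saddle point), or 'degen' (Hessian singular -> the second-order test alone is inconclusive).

Compute the Hessian H = grad^2 f:
  H = [[4, 4], [4, 4]]
Verify stationarity: grad f(x*) = H x* + g = (0, 0).
Eigenvalues of H: 0, 8.
H has a zero eigenvalue (singular; positive semidefinite but not definite), so H is neither positive definite, negative definite, nor indefinite. The second-order test alone is inconclusive -> degen.
(Indeed, f is constant along the null direction of H through x*, so x* is not a strict local extremum.)

degen


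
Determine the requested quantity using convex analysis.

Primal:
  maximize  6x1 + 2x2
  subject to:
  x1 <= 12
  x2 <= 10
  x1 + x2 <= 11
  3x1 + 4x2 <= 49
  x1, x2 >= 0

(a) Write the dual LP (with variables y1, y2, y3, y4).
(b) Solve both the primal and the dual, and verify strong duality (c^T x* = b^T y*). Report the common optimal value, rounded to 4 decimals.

The standard primal-dual pair for 'max c^T x s.t. A x <= b, x >= 0' is:
  Dual:  min b^T y  s.t.  A^T y >= c,  y >= 0.

So the dual LP is:
  minimize  12y1 + 10y2 + 11y3 + 49y4
  subject to:
    y1 + y3 + 3y4 >= 6
    y2 + y3 + 4y4 >= 2
    y1, y2, y3, y4 >= 0

Solving the primal: x* = (11, 0).
  primal value c^T x* = 66.
Solving the dual: y* = (0, 0, 6, 0).
  dual value b^T y* = 66.
Strong duality: c^T x* = b^T y*. Confirmed.

66


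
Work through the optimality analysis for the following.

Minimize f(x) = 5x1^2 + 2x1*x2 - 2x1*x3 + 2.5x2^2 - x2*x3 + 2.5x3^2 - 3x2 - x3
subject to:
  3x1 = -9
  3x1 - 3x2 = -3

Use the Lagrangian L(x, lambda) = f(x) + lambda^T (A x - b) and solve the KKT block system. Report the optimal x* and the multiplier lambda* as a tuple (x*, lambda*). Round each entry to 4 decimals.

Form the Lagrangian:
  L(x, lambda) = (1/2) x^T Q x + c^T x + lambda^T (A x - b)
Stationarity (grad_x L = 0): Q x + c + A^T lambda = 0.
Primal feasibility: A x = b.

This gives the KKT block system:
  [ Q   A^T ] [ x     ]   [-c ]
  [ A    0  ] [ lambda ] = [ b ]

Solving the linear system:
  x*      = (-3, -2, -1.4)
  lambda* = (16.2667, -5.8667)
  f(x*)   = 68.1

x* = (-3, -2, -1.4), lambda* = (16.2667, -5.8667)


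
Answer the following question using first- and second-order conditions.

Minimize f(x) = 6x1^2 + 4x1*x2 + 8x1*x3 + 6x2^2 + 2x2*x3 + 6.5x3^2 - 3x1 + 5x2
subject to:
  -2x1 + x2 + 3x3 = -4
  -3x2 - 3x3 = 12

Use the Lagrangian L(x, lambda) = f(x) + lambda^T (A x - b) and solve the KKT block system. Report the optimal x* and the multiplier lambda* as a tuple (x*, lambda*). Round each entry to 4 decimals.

Form the Lagrangian:
  L(x, lambda) = (1/2) x^T Q x + c^T x + lambda^T (A x - b)
Stationarity (grad_x L = 0): Q x + c + A^T lambda = 0.
Primal feasibility: A x = b.

This gives the KKT block system:
  [ Q   A^T ] [ x     ]   [-c ]
  [ A    0  ] [ lambda ] = [ b ]

Solving the linear system:
  x*      = (-0.3902, -3.6098, -0.3902)
  lambda* = (-12.622, -17.7602)
  f(x*)   = 72.878

x* = (-0.3902, -3.6098, -0.3902), lambda* = (-12.622, -17.7602)


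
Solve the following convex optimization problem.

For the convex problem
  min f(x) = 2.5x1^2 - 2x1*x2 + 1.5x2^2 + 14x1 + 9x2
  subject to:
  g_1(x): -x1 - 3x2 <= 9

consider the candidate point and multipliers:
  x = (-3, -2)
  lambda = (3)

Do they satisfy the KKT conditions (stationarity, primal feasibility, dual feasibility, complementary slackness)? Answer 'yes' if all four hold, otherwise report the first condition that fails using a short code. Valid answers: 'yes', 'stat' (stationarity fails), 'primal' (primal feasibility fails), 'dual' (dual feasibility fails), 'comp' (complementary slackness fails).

Gradient of f: grad f(x) = Q x + c = (3, 9)
Constraint values g_i(x) = a_i^T x - b_i:
  g_1((-3, -2)) = 0
Stationarity residual: grad f(x) + sum_i lambda_i a_i = (0, 0)
  -> stationarity OK
Primal feasibility (all g_i <= 0): OK
Dual feasibility (all lambda_i >= 0): OK
Complementary slackness (lambda_i * g_i(x) = 0 for all i): OK

Verdict: yes, KKT holds.

yes


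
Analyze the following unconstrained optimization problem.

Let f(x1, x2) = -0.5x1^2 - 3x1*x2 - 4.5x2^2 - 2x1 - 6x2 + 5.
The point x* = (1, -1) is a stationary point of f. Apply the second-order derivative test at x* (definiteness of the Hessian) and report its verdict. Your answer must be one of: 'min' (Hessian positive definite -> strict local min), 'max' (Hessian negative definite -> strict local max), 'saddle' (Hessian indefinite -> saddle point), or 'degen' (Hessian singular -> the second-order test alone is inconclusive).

Compute the Hessian H = grad^2 f:
  H = [[-1, -3], [-3, -9]]
Verify stationarity: grad f(x*) = H x* + g = (0, 0).
Eigenvalues of H: -10, 0.
H has a zero eigenvalue (singular; negative semidefinite but not definite), so H is neither positive definite, negative definite, nor indefinite. The second-order test alone is inconclusive -> degen.
(Indeed, f is constant along the null direction of H through x*, so x* is not a strict local extremum.)

degen


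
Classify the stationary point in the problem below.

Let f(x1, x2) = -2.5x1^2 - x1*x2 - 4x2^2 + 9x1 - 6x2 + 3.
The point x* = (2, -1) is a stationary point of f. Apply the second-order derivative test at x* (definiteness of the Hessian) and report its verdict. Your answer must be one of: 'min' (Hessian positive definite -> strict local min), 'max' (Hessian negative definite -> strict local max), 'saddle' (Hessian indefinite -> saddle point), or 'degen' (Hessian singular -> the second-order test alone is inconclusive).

Compute the Hessian H = grad^2 f:
  H = [[-5, -1], [-1, -8]]
Verify stationarity: grad f(x*) = H x* + g = (0, 0).
Eigenvalues of H: -8.3028, -4.6972.
Both eigenvalues < 0, so H is negative definite -> x* is a strict local max.

max


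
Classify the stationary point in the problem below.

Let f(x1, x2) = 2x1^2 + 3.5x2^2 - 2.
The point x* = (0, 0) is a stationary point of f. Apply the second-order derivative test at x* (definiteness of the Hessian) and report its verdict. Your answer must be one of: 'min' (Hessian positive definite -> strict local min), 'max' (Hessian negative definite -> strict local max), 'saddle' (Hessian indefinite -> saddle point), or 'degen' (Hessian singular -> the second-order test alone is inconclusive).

Compute the Hessian H = grad^2 f:
  H = [[4, 0], [0, 7]]
Verify stationarity: grad f(x*) = H x* + g = (0, 0).
Eigenvalues of H: 4, 7.
Both eigenvalues > 0, so H is positive definite -> x* is a strict local min.

min


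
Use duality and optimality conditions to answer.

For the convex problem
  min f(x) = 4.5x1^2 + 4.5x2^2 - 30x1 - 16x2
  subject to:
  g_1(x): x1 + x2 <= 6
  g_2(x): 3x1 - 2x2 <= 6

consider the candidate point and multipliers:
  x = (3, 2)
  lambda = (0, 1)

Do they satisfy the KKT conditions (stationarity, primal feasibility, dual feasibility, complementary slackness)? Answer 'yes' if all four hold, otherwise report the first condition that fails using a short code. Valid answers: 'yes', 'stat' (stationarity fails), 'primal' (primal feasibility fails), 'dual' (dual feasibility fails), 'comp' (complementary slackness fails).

Gradient of f: grad f(x) = Q x + c = (-3, 2)
Constraint values g_i(x) = a_i^T x - b_i:
  g_1((3, 2)) = -1
  g_2((3, 2)) = -1
Stationarity residual: grad f(x) + sum_i lambda_i a_i = (0, 0)
  -> stationarity OK
Primal feasibility (all g_i <= 0): OK
Dual feasibility (all lambda_i >= 0): OK
Complementary slackness (lambda_i * g_i(x) = 0 for all i): FAILS

Verdict: the first failing condition is complementary_slackness -> comp.

comp


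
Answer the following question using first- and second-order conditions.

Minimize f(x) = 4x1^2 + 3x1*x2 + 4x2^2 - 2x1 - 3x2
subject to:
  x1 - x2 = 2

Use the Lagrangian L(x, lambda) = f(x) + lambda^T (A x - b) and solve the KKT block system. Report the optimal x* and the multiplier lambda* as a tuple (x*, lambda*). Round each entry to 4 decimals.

Form the Lagrangian:
  L(x, lambda) = (1/2) x^T Q x + c^T x + lambda^T (A x - b)
Stationarity (grad_x L = 0): Q x + c + A^T lambda = 0.
Primal feasibility: A x = b.

This gives the KKT block system:
  [ Q   A^T ] [ x     ]   [-c ]
  [ A    0  ] [ lambda ] = [ b ]

Solving the linear system:
  x*      = (1.2273, -0.7727)
  lambda* = (-5.5)
  f(x*)   = 5.4318

x* = (1.2273, -0.7727), lambda* = (-5.5)


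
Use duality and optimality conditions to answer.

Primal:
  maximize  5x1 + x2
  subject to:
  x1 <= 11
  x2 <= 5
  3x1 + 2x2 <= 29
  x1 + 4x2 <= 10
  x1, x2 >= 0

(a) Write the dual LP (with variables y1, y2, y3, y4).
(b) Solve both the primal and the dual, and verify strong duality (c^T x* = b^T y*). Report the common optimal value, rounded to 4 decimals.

The standard primal-dual pair for 'max c^T x s.t. A x <= b, x >= 0' is:
  Dual:  min b^T y  s.t.  A^T y >= c,  y >= 0.

So the dual LP is:
  minimize  11y1 + 5y2 + 29y3 + 10y4
  subject to:
    y1 + 3y3 + y4 >= 5
    y2 + 2y3 + 4y4 >= 1
    y1, y2, y3, y4 >= 0

Solving the primal: x* = (9.6667, 0).
  primal value c^T x* = 48.3333.
Solving the dual: y* = (0, 0, 1.6667, 0).
  dual value b^T y* = 48.3333.
Strong duality: c^T x* = b^T y*. Confirmed.

48.3333


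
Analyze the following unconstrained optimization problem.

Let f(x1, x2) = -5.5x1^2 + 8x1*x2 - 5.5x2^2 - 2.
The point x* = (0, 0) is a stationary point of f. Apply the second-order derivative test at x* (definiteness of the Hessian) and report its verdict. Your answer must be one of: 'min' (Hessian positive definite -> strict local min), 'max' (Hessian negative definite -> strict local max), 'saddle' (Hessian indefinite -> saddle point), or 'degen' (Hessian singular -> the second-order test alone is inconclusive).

Compute the Hessian H = grad^2 f:
  H = [[-11, 8], [8, -11]]
Verify stationarity: grad f(x*) = H x* + g = (0, 0).
Eigenvalues of H: -19, -3.
Both eigenvalues < 0, so H is negative definite -> x* is a strict local max.

max


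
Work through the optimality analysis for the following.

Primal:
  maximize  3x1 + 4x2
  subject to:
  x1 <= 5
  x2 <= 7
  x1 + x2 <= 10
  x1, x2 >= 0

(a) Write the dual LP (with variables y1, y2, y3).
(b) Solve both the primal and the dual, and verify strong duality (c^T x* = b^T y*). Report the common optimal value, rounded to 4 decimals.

The standard primal-dual pair for 'max c^T x s.t. A x <= b, x >= 0' is:
  Dual:  min b^T y  s.t.  A^T y >= c,  y >= 0.

So the dual LP is:
  minimize  5y1 + 7y2 + 10y3
  subject to:
    y1 + y3 >= 3
    y2 + y3 >= 4
    y1, y2, y3 >= 0

Solving the primal: x* = (3, 7).
  primal value c^T x* = 37.
Solving the dual: y* = (0, 1, 3).
  dual value b^T y* = 37.
Strong duality: c^T x* = b^T y*. Confirmed.

37


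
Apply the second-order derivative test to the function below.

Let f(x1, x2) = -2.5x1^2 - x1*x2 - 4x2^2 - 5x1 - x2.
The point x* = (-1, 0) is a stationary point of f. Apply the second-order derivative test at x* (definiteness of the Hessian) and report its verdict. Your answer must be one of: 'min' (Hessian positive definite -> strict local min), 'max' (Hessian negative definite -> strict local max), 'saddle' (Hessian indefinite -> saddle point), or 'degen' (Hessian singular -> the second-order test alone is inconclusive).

Compute the Hessian H = grad^2 f:
  H = [[-5, -1], [-1, -8]]
Verify stationarity: grad f(x*) = H x* + g = (0, 0).
Eigenvalues of H: -8.3028, -4.6972.
Both eigenvalues < 0, so H is negative definite -> x* is a strict local max.

max


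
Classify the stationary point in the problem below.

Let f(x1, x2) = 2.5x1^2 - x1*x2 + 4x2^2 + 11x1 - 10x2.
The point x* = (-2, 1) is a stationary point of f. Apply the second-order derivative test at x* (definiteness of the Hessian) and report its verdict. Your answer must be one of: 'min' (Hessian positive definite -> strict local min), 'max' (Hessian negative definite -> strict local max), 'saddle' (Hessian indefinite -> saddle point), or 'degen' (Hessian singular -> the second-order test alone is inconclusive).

Compute the Hessian H = grad^2 f:
  H = [[5, -1], [-1, 8]]
Verify stationarity: grad f(x*) = H x* + g = (0, 0).
Eigenvalues of H: 4.6972, 8.3028.
Both eigenvalues > 0, so H is positive definite -> x* is a strict local min.

min


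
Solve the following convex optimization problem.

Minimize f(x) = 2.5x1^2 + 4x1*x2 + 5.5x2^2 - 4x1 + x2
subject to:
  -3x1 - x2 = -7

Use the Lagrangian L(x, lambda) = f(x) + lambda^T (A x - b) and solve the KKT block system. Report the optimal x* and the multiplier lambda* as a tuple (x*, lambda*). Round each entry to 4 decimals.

Form the Lagrangian:
  L(x, lambda) = (1/2) x^T Q x + c^T x + lambda^T (A x - b)
Stationarity (grad_x L = 0): Q x + c + A^T lambda = 0.
Primal feasibility: A x = b.

This gives the KKT block system:
  [ Q   A^T ] [ x     ]   [-c ]
  [ A    0  ] [ lambda ] = [ b ]

Solving the linear system:
  x*      = (2.625, -0.875)
  lambda* = (1.875)
  f(x*)   = 0.875

x* = (2.625, -0.875), lambda* = (1.875)


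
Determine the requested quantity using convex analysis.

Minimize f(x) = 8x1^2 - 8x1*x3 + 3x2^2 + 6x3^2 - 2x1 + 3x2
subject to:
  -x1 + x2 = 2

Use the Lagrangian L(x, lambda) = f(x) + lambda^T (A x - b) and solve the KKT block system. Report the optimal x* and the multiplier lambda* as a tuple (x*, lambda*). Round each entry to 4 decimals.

Form the Lagrangian:
  L(x, lambda) = (1/2) x^T Q x + c^T x + lambda^T (A x - b)
Stationarity (grad_x L = 0): Q x + c + A^T lambda = 0.
Primal feasibility: A x = b.

This gives the KKT block system:
  [ Q   A^T ] [ x     ]   [-c ]
  [ A    0  ] [ lambda ] = [ b ]

Solving the linear system:
  x*      = (-0.78, 1.22, -0.52)
  lambda* = (-10.32)
  f(x*)   = 12.93

x* = (-0.78, 1.22, -0.52), lambda* = (-10.32)


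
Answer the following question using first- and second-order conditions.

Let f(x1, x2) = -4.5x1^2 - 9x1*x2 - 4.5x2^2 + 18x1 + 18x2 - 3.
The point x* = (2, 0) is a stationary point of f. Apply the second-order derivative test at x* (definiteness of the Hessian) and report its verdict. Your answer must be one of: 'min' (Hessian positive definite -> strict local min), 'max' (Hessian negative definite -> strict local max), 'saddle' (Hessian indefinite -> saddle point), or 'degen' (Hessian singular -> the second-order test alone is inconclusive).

Compute the Hessian H = grad^2 f:
  H = [[-9, -9], [-9, -9]]
Verify stationarity: grad f(x*) = H x* + g = (0, 0).
Eigenvalues of H: -18, 0.
H has a zero eigenvalue (singular; negative semidefinite but not definite), so H is neither positive definite, negative definite, nor indefinite. The second-order test alone is inconclusive -> degen.
(Indeed, f is constant along the null direction of H through x*, so x* is not a strict local extremum.)

degen


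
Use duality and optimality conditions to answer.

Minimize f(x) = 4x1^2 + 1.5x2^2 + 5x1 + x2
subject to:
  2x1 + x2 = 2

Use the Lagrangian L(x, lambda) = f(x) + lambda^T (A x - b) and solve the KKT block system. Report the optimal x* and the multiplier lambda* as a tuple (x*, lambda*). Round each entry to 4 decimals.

Form the Lagrangian:
  L(x, lambda) = (1/2) x^T Q x + c^T x + lambda^T (A x - b)
Stationarity (grad_x L = 0): Q x + c + A^T lambda = 0.
Primal feasibility: A x = b.

This gives the KKT block system:
  [ Q   A^T ] [ x     ]   [-c ]
  [ A    0  ] [ lambda ] = [ b ]

Solving the linear system:
  x*      = (0.45, 1.1)
  lambda* = (-4.3)
  f(x*)   = 5.975

x* = (0.45, 1.1), lambda* = (-4.3)


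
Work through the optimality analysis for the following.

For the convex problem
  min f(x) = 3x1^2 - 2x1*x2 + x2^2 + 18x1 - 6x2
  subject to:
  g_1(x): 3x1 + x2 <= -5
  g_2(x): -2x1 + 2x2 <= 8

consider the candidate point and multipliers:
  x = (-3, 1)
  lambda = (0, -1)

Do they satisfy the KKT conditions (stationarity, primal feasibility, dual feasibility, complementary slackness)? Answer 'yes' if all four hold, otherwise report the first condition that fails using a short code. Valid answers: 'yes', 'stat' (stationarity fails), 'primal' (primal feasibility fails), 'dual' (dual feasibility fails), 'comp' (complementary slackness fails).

Gradient of f: grad f(x) = Q x + c = (-2, 2)
Constraint values g_i(x) = a_i^T x - b_i:
  g_1((-3, 1)) = -3
  g_2((-3, 1)) = 0
Stationarity residual: grad f(x) + sum_i lambda_i a_i = (0, 0)
  -> stationarity OK
Primal feasibility (all g_i <= 0): OK
Dual feasibility (all lambda_i >= 0): FAILS
Complementary slackness (lambda_i * g_i(x) = 0 for all i): OK

Verdict: the first failing condition is dual_feasibility -> dual.

dual


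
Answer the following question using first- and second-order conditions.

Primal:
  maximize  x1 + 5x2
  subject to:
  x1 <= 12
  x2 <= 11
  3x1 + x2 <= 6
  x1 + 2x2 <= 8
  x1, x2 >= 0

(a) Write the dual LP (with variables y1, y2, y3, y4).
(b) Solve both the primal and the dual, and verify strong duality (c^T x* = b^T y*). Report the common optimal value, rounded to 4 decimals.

The standard primal-dual pair for 'max c^T x s.t. A x <= b, x >= 0' is:
  Dual:  min b^T y  s.t.  A^T y >= c,  y >= 0.

So the dual LP is:
  minimize  12y1 + 11y2 + 6y3 + 8y4
  subject to:
    y1 + 3y3 + y4 >= 1
    y2 + y3 + 2y4 >= 5
    y1, y2, y3, y4 >= 0

Solving the primal: x* = (0, 4).
  primal value c^T x* = 20.
Solving the dual: y* = (0, 0, 0, 2.5).
  dual value b^T y* = 20.
Strong duality: c^T x* = b^T y*. Confirmed.

20


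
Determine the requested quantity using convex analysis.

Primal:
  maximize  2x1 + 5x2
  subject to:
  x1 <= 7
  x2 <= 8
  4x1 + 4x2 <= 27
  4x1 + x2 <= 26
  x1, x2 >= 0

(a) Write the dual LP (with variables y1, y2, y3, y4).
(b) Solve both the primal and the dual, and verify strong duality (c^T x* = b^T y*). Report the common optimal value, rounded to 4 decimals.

The standard primal-dual pair for 'max c^T x s.t. A x <= b, x >= 0' is:
  Dual:  min b^T y  s.t.  A^T y >= c,  y >= 0.

So the dual LP is:
  minimize  7y1 + 8y2 + 27y3 + 26y4
  subject to:
    y1 + 4y3 + 4y4 >= 2
    y2 + 4y3 + y4 >= 5
    y1, y2, y3, y4 >= 0

Solving the primal: x* = (0, 6.75).
  primal value c^T x* = 33.75.
Solving the dual: y* = (0, 0, 1.25, 0).
  dual value b^T y* = 33.75.
Strong duality: c^T x* = b^T y*. Confirmed.

33.75
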